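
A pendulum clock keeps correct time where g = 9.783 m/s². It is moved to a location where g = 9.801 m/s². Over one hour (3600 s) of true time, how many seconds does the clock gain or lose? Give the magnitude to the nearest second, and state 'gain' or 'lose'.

The clock's period scales as T ∝ 1/√g, so T'/T = √(9.783/9.801) = 0.999081.
In 3600 s of true time the clock registers 3600/0.999081 = 3603.3 s, so it gains 3 s.

gain 3 s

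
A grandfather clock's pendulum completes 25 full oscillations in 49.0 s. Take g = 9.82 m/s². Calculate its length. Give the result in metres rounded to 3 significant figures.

0.956 m

T = 49.0/25 = 1.960 s.
From T = 2π√(L/g), L = gT²/(4π²) = 9.82 × 1.960²/(4π²) = 0.956 m.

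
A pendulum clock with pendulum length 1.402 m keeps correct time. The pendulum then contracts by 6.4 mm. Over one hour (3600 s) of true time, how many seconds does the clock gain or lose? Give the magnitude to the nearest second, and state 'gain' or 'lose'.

gain 8 s

T ∝ √L, so T'/T = √(1.39560/1.402) = 0.997715.
In 3600 s of true time the clock registers 3600/0.997715 = 3608.2 s, so it gains 8 s.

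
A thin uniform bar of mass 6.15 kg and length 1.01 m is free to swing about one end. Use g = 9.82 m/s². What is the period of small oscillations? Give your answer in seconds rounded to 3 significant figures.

For a physical pendulum T = 2π√(I/(mgd)), with d = 0.5050 m from pivot to centre of mass.
I_cm = mL²/12 = 6.15 × 1.01²/12 = 0.5228 kg·m²; I = I_cm + md² = 0.5228 + 6.15 × 0.5050² = 2.091 kg·m².
T = 2π√(2.091/(6.15 × 9.82 × 0.5050)) = 1.65 s.

1.65 s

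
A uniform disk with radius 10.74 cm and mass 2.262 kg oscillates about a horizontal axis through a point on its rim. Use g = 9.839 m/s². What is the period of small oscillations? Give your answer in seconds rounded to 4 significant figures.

0.8040 s

I_cm = ½mr² = 0.013046 kg·m². The pivot is at distance d = 0.1074 m from the centre of mass.
By the parallel-axis theorem, I = I_cm + md² = 0.013046 + 0.026092 = 0.039137 kg·m².
T = 2π√(I/(mgd)) = 2π√(0.039137/(2.262 × 9.839 × 0.1074)) = 0.8040 s.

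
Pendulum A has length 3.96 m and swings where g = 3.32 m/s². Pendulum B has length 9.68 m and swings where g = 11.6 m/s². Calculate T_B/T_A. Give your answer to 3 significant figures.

T = 2π√(L/g), so T_B/T_A = √((L_B/g_B)/(L_A/g_A)) = √((9.68/11.6)/(3.96/3.32)) = 0.836.

0.836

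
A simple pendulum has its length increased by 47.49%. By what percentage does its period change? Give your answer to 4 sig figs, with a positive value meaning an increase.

T ∝ √L, so T'/T = √(1.4749) = 1.2145.
Percentage change in T = (1.2145 − 1) × 100% = 21.45%.

21.45%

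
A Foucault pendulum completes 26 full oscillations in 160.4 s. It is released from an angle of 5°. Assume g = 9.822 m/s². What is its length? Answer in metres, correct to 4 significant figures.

T = 160.4/26 = 6.1692 s.
From T = 2π√(L/g), L = gT²/(4π²) = 9.822 × 6.1692²/(4π²) = 9.469 m.

9.469 m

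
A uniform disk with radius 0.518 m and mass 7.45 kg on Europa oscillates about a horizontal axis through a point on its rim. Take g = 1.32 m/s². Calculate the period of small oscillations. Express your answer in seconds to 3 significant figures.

4.82 s

I_cm = ½mr² = 0.9995 kg·m². The pivot is at distance d = 0.518 m from the centre of mass.
By the parallel-axis theorem, I = I_cm + md² = 0.9995 + 1.999 = 2.999 kg·m².
T = 2π√(I/(mgd)) = 2π√(2.999/(7.45 × 1.32 × 0.518)) = 4.82 s.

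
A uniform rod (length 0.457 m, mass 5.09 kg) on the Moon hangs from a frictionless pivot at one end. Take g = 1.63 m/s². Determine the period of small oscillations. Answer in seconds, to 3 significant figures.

2.72 s

For a physical pendulum T = 2π√(I/(mgd)), with d = 0.2285 m from pivot to centre of mass.
I_cm = mL²/12 = 5.09 × 0.457²/12 = 0.08859 kg·m²; I = I_cm + md² = 0.08859 + 5.09 × 0.2285² = 0.3543 kg·m².
T = 2π√(0.3543/(5.09 × 1.63 × 0.2285)) = 2.72 s.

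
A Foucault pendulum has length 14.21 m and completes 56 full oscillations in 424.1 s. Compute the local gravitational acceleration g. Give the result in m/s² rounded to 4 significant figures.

9.781 m/s²

T = 424.1/56 = 7.5732 s.
From T = 2π√(L/g), g = 4π²L/T² = 4π² × 14.21/7.5732² = 9.781 m/s².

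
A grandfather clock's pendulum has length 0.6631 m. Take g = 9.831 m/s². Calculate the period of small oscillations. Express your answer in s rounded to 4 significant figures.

T = 2π√(L/g) = 2π√(0.6631/9.831) = 2π × 0.25971 = 1.632 s.

1.632 s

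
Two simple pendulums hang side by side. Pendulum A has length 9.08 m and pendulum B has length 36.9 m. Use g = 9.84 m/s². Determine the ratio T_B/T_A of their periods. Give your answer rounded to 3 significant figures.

T ∝ √L, so T_B/T_A = √(L_B/L_A) = √(36.9/9.08) = 2.02.

2.02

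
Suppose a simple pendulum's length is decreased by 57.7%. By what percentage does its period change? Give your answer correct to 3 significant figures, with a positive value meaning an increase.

-35.0%

T ∝ √L, so T'/T = √(0.4230) = 0.6504.
Percentage change in T = (0.6504 − 1) × 100% = -35.0%.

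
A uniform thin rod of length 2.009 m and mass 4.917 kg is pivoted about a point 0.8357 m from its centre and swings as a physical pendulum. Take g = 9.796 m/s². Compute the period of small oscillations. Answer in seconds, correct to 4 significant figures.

For a physical pendulum T = 2π√(I/(mgd)), with d = 0.83570 m from pivot to centre of mass.
I_cm = mL²/12 = 4.917 × 2.009²/12 = 1.6538 kg·m²; I = I_cm + md² = 1.6538 + 4.917 × 0.83570² = 5.0878 kg·m².
T = 2π√(5.0878/(4.917 × 9.796 × 0.83570)) = 2.234 s.

2.234 s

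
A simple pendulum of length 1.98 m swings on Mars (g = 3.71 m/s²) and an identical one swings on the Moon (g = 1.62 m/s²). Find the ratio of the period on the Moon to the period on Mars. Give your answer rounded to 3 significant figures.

1.51

T ∝ 1/√g, so T₂/T₁ = √(g₁/g₂) = √(3.71/1.62) = 1.51.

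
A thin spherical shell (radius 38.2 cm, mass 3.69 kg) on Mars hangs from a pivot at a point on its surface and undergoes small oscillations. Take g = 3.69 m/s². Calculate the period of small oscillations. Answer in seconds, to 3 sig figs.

I_cm = (2/3)mr² = 0.3590 kg·m². The pivot is at distance d = 0.382 m from the centre of mass.
By the parallel-axis theorem, I = I_cm + md² = 0.3590 + 0.5385 = 0.8974 kg·m².
T = 2π√(I/(mgd)) = 2π√(0.8974/(3.69 × 3.69 × 0.382)) = 2.61 s.

2.61 s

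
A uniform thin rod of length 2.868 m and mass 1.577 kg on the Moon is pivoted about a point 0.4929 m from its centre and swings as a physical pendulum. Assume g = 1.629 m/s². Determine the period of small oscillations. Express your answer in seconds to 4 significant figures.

6.756 s

For a physical pendulum T = 2π√(I/(mgd)), with d = 0.49290 m from pivot to centre of mass.
I_cm = mL²/12 = 1.577 × 2.868²/12 = 1.0810 kg·m²; I = I_cm + md² = 1.0810 + 1.577 × 0.49290² = 1.4641 kg·m².
T = 2π√(1.4641/(1.577 × 1.629 × 0.49290)) = 6.756 s.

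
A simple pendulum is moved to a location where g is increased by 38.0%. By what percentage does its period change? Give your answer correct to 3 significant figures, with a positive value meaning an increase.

T ∝ 1/√g, so T'/T = 1/√(1.380) = 0.8513.
Percentage change in T = (0.8513 − 1) × 100% = -14.9%.

-14.9%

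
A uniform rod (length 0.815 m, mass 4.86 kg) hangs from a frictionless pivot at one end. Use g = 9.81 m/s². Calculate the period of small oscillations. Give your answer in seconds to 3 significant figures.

1.48 s

For a physical pendulum T = 2π√(I/(mgd)), with d = 0.4075 m from pivot to centre of mass.
I_cm = mL²/12 = 4.86 × 0.815²/12 = 0.2690 kg·m²; I = I_cm + md² = 0.2690 + 4.86 × 0.4075² = 1.076 kg·m².
T = 2π√(1.076/(4.86 × 9.81 × 0.4075)) = 1.48 s.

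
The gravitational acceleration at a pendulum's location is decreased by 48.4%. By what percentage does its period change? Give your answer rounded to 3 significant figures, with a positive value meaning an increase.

39.2%

T ∝ 1/√g, so T'/T = 1/√(0.5160) = 1.392.
Percentage change in T = (1.392 − 1) × 100% = 39.2%.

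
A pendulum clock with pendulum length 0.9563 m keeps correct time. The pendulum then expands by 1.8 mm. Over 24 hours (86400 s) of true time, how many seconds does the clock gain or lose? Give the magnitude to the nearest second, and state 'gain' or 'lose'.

T ∝ √L, so T'/T = √(0.95810/0.9563) = 1.00094.
In 86400 s of true time the clock registers 86400/1.00094 = 86318.8 s, so it loses 81 s.

lose 81 s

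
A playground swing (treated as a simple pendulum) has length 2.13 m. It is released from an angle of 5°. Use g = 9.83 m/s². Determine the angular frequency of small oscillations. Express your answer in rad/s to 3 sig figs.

ω = √(g/L) = √(9.83/2.13) = 2.15 rad/s.

2.15 rad/s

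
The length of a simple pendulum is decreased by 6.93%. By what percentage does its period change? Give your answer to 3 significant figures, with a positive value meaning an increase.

-3.53%

T ∝ √L, so T'/T = √(0.9307) = 0.9647.
Percentage change in T = (0.9647 − 1) × 100% = -3.53%.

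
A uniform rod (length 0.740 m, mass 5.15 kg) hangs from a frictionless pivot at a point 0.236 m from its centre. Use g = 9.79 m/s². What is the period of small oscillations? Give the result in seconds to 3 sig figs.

1.32 s

For a physical pendulum T = 2π√(I/(mgd)), with d = 0.2360 m from pivot to centre of mass.
I_cm = mL²/12 = 5.15 × 0.740²/12 = 0.2350 kg·m²; I = I_cm + md² = 0.2350 + 5.15 × 0.2360² = 0.5218 kg·m².
T = 2π√(0.5218/(5.15 × 9.79 × 0.2360)) = 1.32 s.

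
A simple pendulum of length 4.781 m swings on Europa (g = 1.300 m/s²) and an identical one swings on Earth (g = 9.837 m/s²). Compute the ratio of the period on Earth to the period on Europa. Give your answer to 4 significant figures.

T ∝ 1/√g, so T₂/T₁ = √(g₁/g₂) = √(1.300/9.837) = 0.3635.

0.3635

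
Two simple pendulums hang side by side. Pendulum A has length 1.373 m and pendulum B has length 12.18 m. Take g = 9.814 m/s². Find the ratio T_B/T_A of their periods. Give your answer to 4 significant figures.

2.978

T ∝ √L, so T_B/T_A = √(L_B/L_A) = √(12.18/1.373) = 2.978.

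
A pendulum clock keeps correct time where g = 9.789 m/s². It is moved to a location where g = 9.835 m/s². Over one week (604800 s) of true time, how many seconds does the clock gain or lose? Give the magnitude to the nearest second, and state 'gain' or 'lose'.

gain 1419 s

The clock's period scales as T ∝ 1/√g, so T'/T = √(9.789/9.835) = 0.997659.
In 604800 s of true time the clock registers 604800/0.997659 = 606219.4 s, so it gains 1419 s.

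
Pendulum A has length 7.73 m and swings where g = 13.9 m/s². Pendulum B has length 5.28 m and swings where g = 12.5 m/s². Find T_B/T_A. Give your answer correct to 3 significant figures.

0.872

T = 2π√(L/g), so T_B/T_A = √((L_B/g_B)/(L_A/g_A)) = √((5.28/12.5)/(7.73/13.9)) = 0.872.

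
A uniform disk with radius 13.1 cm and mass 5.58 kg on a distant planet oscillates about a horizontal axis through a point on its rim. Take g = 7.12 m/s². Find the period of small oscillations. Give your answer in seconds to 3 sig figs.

1.04 s

I_cm = ½mr² = 0.04788 kg·m². The pivot is at distance d = 0.131 m from the centre of mass.
By the parallel-axis theorem, I = I_cm + md² = 0.04788 + 0.09576 = 0.1436 kg·m².
T = 2π√(I/(mgd)) = 2π√(0.1436/(5.58 × 7.12 × 0.131)) = 1.04 s.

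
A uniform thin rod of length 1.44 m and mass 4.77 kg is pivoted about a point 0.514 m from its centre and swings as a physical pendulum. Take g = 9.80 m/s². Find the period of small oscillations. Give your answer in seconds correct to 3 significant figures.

1.85 s

For a physical pendulum T = 2π√(I/(mgd)), with d = 0.5140 m from pivot to centre of mass.
I_cm = mL²/12 = 4.77 × 1.44²/12 = 0.8243 kg·m²; I = I_cm + md² = 0.8243 + 4.77 × 0.5140² = 2.084 kg·m².
T = 2π√(2.084/(4.77 × 9.80 × 0.5140)) = 1.85 s.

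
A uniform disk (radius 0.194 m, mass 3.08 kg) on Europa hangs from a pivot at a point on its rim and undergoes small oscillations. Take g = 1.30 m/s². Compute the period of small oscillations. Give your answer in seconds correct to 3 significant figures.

2.97 s

I_cm = ½mr² = 0.05796 kg·m². The pivot is at distance d = 0.194 m from the centre of mass.
By the parallel-axis theorem, I = I_cm + md² = 0.05796 + 0.1159 = 0.1739 kg·m².
T = 2π√(I/(mgd)) = 2π√(0.1739/(3.08 × 1.30 × 0.194)) = 2.97 s.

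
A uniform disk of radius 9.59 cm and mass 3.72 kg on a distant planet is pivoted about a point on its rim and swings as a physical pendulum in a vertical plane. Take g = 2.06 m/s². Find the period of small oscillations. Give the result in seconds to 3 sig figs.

I_cm = ½mr² = 0.01711 kg·m². The pivot is at distance d = 0.0959 m from the centre of mass.
By the parallel-axis theorem, I = I_cm + md² = 0.01711 + 0.03421 = 0.05132 kg·m².
T = 2π√(I/(mgd)) = 2π√(0.05132/(3.72 × 2.06 × 0.0959)) = 1.66 s.

1.66 s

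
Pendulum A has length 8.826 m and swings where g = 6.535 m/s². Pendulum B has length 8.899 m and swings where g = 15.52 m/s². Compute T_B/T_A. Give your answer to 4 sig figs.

T = 2π√(L/g), so T_B/T_A = √((L_B/g_B)/(L_A/g_A)) = √((8.899/15.52)/(8.826/6.535)) = 0.6516.

0.6516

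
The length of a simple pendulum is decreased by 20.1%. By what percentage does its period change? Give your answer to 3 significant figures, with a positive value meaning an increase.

-10.6%

T ∝ √L, so T'/T = √(0.7990) = 0.8939.
Percentage change in T = (0.8939 − 1) × 100% = -10.6%.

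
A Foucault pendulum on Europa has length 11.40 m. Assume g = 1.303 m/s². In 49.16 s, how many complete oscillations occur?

2

T = 2π√(L/g) = 2π√(11.40/1.303) = 18.585 s.
Number of complete oscillations = ⌊49.16/18.585⌋ = ⌊2.6452⌋ = 2.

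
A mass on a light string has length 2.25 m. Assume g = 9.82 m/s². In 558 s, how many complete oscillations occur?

185

T = 2π√(L/g) = 2π√(2.25/9.82) = 3.008 s.
Number of complete oscillations = ⌊558/3.008⌋ = ⌊185.5⌋ = 185.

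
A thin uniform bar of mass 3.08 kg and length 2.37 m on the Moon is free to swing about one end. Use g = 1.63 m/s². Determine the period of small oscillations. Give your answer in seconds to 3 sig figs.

6.19 s

For a physical pendulum T = 2π√(I/(mgd)), with d = 1.185 m from pivot to centre of mass.
I_cm = mL²/12 = 3.08 × 2.37²/12 = 1.442 kg·m²; I = I_cm + md² = 1.442 + 3.08 × 1.185² = 5.767 kg·m².
T = 2π√(5.767/(3.08 × 1.63 × 1.185)) = 6.19 s.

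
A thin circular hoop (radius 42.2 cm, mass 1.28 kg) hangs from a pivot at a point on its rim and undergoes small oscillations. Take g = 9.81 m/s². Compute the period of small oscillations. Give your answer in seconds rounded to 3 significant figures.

I_cm = mr² = 0.2279 kg·m². The pivot is at distance d = 0.422 m from the centre of mass.
By the parallel-axis theorem, I = I_cm + md² = 0.2279 + 0.2279 = 0.4559 kg·m².
T = 2π√(I/(mgd)) = 2π√(0.4559/(1.28 × 9.81 × 0.422)) = 1.84 s.

1.84 s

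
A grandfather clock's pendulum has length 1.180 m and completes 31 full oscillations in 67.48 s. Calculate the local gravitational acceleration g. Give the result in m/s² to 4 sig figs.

T = 67.48/31 = 2.1768 s.
From T = 2π√(L/g), g = 4π²L/T² = 4π² × 1.180/2.1768² = 9.831 m/s².

9.831 m/s²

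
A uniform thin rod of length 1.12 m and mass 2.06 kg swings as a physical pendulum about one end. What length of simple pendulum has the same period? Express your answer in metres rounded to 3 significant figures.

The equivalent simple-pendulum length is L_eq = I/(md), where I is about the pivot and d = 0.5600 m.
I_cm = (1/12)mL² = 0.2153 kg·m², so I = I_cm + md² = 0.2153 + 0.6460 = 0.8614 kg·m².
L_eq = 0.8614/(2.06 × 0.5600) = 0.747 m.

0.747 m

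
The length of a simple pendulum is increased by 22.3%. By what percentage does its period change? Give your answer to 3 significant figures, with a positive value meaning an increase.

T ∝ √L, so T'/T = √(1.223) = 1.106.
Percentage change in T = (1.106 − 1) × 100% = 10.6%.

10.6%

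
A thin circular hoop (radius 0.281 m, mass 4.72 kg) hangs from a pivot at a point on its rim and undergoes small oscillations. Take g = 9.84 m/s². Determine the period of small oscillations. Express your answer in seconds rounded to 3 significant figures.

1.50 s

I_cm = mr² = 0.3727 kg·m². The pivot is at distance d = 0.281 m from the centre of mass.
By the parallel-axis theorem, I = I_cm + md² = 0.3727 + 0.3727 = 0.7454 kg·m².
T = 2π√(I/(mgd)) = 2π√(0.7454/(4.72 × 9.84 × 0.281)) = 1.50 s.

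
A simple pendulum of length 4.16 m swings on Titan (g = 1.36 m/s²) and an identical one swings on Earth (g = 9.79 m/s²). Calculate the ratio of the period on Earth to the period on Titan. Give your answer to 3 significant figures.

T ∝ 1/√g, so T₂/T₁ = √(g₁/g₂) = √(1.36/9.79) = 0.373.

0.373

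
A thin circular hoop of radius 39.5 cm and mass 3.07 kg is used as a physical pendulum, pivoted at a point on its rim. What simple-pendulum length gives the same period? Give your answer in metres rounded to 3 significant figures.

0.790 m

The equivalent simple-pendulum length is L_eq = I/(md), where I is about the pivot and d = 0.3950 m.
I_cm = mR² = 0.4790 kg·m², so I = I_cm + md² = 0.4790 + 0.4790 = 0.9580 kg·m².
L_eq = 0.9580/(3.07 × 0.3950) = 0.790 m.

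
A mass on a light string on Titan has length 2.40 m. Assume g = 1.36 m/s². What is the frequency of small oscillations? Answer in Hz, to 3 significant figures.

0.120 Hz

T = 2π√(L/g) = 2π√(2.40/1.36) = 8.347 s, so f = 1/T = 0.120 Hz.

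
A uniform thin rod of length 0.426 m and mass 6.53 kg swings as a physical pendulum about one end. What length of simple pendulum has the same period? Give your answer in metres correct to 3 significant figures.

0.284 m

The equivalent simple-pendulum length is L_eq = I/(md), where I is about the pivot and d = 0.2130 m.
I_cm = (1/12)mL² = 0.09875 kg·m², so I = I_cm + md² = 0.09875 + 0.2963 = 0.3950 kg·m².
L_eq = 0.3950/(6.53 × 0.2130) = 0.284 m.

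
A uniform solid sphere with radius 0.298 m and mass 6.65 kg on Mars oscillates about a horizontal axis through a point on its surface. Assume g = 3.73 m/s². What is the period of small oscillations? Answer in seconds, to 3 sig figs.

2.10 s

I_cm = (2/5)mr² = 0.2362 kg·m². The pivot is at distance d = 0.298 m from the centre of mass.
By the parallel-axis theorem, I = I_cm + md² = 0.2362 + 0.5905 = 0.8268 kg·m².
T = 2π√(I/(mgd)) = 2π√(0.8268/(6.65 × 3.73 × 0.298)) = 2.10 s.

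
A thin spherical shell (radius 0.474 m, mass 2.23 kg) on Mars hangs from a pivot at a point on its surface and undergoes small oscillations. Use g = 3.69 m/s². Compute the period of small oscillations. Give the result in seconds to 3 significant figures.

I_cm = (2/3)mr² = 0.3340 kg·m². The pivot is at distance d = 0.474 m from the centre of mass.
By the parallel-axis theorem, I = I_cm + md² = 0.3340 + 0.5010 = 0.8350 kg·m².
T = 2π√(I/(mgd)) = 2π√(0.8350/(2.23 × 3.69 × 0.474)) = 2.91 s.

2.91 s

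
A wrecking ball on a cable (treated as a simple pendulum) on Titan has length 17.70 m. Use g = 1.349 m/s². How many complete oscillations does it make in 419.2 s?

18

T = 2π√(L/g) = 2π√(17.70/1.349) = 22.759 s.
Number of complete oscillations = ⌊419.2/22.759⌋ = ⌊18.419⌋ = 18.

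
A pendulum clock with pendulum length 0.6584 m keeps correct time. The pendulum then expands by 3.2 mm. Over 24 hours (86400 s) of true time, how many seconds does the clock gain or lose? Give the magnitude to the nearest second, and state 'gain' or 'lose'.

T ∝ √L, so T'/T = √(0.66160/0.6584) = 1.00243.
In 86400 s of true time the clock registers 86400/1.00243 = 86190.8 s, so it loses 209 s.

lose 209 s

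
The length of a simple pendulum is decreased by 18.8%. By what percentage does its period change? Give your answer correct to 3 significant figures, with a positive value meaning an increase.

T ∝ √L, so T'/T = √(0.8120) = 0.9011.
Percentage change in T = (0.9011 − 1) × 100% = -9.89%.

-9.89%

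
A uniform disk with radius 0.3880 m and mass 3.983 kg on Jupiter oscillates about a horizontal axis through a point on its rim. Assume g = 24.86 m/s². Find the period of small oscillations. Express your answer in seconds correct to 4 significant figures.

I_cm = ½mr² = 0.29981 kg·m². The pivot is at distance d = 0.3880 m from the centre of mass.
By the parallel-axis theorem, I = I_cm + md² = 0.29981 + 0.59962 = 0.89943 kg·m².
T = 2π√(I/(mgd)) = 2π√(0.89943/(3.983 × 24.86 × 0.3880)) = 0.9614 s.

0.9614 s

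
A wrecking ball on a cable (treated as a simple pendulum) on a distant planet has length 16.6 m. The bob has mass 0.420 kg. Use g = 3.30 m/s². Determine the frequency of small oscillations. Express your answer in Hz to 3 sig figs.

0.0710 Hz

T = 2π√(L/g) = 2π√(16.6/3.30) = 14.09 s, so f = 1/T = 0.0710 Hz.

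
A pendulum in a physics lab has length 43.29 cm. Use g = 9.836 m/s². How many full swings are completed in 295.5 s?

T = 2π√(L/g) = 2π√(0.4329/9.836) = 1.3181 s.
Number of complete oscillations = ⌊295.5/1.3181⌋ = ⌊224.18⌋ = 224.

224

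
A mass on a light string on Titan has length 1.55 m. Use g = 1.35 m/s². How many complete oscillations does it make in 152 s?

22

T = 2π√(L/g) = 2π√(1.55/1.35) = 6.733 s.
Number of complete oscillations = ⌊152/6.733⌋ = ⌊22.58⌋ = 22.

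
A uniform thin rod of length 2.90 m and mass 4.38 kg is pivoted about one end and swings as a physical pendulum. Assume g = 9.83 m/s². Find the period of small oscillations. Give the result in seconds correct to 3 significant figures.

2.79 s

For a physical pendulum T = 2π√(I/(mgd)), with d = 1.450 m from pivot to centre of mass.
I_cm = mL²/12 = 4.38 × 2.90²/12 = 3.070 kg·m²; I = I_cm + md² = 3.070 + 4.38 × 1.450² = 12.28 kg·m².
T = 2π√(12.28/(4.38 × 9.83 × 1.450)) = 2.79 s.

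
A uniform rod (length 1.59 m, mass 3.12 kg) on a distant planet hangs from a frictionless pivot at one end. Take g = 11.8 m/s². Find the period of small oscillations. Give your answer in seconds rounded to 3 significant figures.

1.88 s

For a physical pendulum T = 2π√(I/(mgd)), with d = 0.7950 m from pivot to centre of mass.
I_cm = mL²/12 = 3.12 × 1.59²/12 = 0.6573 kg·m²; I = I_cm + md² = 0.6573 + 3.12 × 0.7950² = 2.629 kg·m².
T = 2π√(2.629/(3.12 × 11.8 × 0.7950)) = 1.88 s.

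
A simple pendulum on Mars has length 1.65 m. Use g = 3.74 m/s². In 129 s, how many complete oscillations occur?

30

T = 2π√(L/g) = 2π√(1.65/3.74) = 4.173 s.
Number of complete oscillations = ⌊129/4.173⌋ = ⌊30.91⌋ = 30.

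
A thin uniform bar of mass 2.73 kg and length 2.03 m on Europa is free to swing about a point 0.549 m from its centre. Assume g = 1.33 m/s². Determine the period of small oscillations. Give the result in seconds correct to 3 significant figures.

5.90 s

For a physical pendulum T = 2π√(I/(mgd)), with d = 0.5490 m from pivot to centre of mass.
I_cm = mL²/12 = 2.73 × 2.03²/12 = 0.9375 kg·m²; I = I_cm + md² = 0.9375 + 2.73 × 0.5490² = 1.760 kg·m².
T = 2π√(1.760/(2.73 × 1.33 × 0.5490)) = 5.90 s.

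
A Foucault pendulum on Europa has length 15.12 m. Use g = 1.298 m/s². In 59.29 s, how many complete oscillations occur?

T = 2π√(L/g) = 2π√(15.12/1.298) = 21.445 s.
Number of complete oscillations = ⌊59.29/21.445⌋ = ⌊2.7648⌋ = 2.

2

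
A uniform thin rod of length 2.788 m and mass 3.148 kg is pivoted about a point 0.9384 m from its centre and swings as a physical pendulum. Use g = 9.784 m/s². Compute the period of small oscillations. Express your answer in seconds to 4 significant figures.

For a physical pendulum T = 2π√(I/(mgd)), with d = 0.93840 m from pivot to centre of mass.
I_cm = mL²/12 = 3.148 × 2.788²/12 = 2.0391 kg·m²; I = I_cm + md² = 2.0391 + 3.148 × 0.93840² = 4.8112 kg·m².
T = 2π√(4.8112/(3.148 × 9.784 × 0.93840)) = 2.564 s.

2.564 s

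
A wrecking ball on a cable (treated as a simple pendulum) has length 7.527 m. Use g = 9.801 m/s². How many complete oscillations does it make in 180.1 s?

T = 2π√(L/g) = 2π√(7.527/9.801) = 5.5062 s.
Number of complete oscillations = ⌊180.1/5.5062⌋ = ⌊32.708⌋ = 32.

32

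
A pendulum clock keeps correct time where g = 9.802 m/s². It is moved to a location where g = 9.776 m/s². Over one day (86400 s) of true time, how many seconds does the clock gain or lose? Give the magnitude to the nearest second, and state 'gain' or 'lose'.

The clock's period scales as T ∝ 1/√g, so T'/T = √(9.802/9.776) = 1.00133.
In 86400 s of true time the clock registers 86400/1.00133 = 86285.3 s, so it loses 115 s.

lose 115 s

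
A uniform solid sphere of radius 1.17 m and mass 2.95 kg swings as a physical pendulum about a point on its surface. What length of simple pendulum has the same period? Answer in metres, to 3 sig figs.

1.64 m

The equivalent simple-pendulum length is L_eq = I/(md), where I is about the pivot and d = 1.170 m.
I_cm = (2/5)mR² = 1.615 kg·m², so I = I_cm + md² = 1.615 + 4.038 = 5.654 kg·m².
L_eq = 5.654/(2.95 × 1.170) = 1.64 m.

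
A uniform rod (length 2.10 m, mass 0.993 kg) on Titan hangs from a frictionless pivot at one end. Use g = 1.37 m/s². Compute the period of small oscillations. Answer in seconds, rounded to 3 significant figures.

For a physical pendulum T = 2π√(I/(mgd)), with d = 1.050 m from pivot to centre of mass.
I_cm = mL²/12 = 0.993 × 2.10²/12 = 0.3649 kg·m²; I = I_cm + md² = 0.3649 + 0.993 × 1.050² = 1.460 kg·m².
T = 2π√(1.460/(0.993 × 1.37 × 1.050)) = 6.35 s.

6.35 s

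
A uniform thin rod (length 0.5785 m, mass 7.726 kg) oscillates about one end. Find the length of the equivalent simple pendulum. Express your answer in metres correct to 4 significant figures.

The equivalent simple-pendulum length is L_eq = I/(md), where I is about the pivot and d = 0.28925 m.
I_cm = (1/12)mL² = 0.21547 kg·m², so I = I_cm + md² = 0.21547 + 0.64640 = 0.86187 kg·m².
L_eq = 0.86187/(7.726 × 0.28925) = 0.3857 m.

0.3857 m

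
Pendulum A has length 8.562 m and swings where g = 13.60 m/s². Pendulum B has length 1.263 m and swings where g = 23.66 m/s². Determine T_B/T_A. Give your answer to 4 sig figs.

0.2912

T = 2π√(L/g), so T_B/T_A = √((L_B/g_B)/(L_A/g_A)) = √((1.263/23.66)/(8.562/13.60)) = 0.2912.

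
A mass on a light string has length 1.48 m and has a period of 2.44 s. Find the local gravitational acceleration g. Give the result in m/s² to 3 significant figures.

9.81 m/s²

From T = 2π√(L/g), g = 4π²L/T² = 4π² × 1.48/2.440² = 9.81 m/s².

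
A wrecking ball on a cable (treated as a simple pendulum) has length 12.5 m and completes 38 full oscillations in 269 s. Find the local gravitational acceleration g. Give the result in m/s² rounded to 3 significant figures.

T = 269/38 = 7.079 s.
From T = 2π√(L/g), g = 4π²L/T² = 4π² × 12.5/7.079² = 9.85 m/s².

9.85 m/s²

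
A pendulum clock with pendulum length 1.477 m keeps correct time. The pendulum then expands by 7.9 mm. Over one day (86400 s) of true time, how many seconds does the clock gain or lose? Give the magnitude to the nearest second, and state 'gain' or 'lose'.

lose 230 s

T ∝ √L, so T'/T = √(1.48490/1.477) = 1.00267.
In 86400 s of true time the clock registers 86400/1.00267 = 86169.9 s, so it loses 230 s.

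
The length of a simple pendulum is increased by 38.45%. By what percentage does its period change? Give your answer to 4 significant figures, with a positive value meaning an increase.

T ∝ √L, so T'/T = √(1.3845) = 1.1766.
Percentage change in T = (1.1766 − 1) × 100% = 17.66%.

17.66%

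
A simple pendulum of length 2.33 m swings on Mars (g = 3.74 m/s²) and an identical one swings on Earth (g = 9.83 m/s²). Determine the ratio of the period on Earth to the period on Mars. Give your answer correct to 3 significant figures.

T ∝ 1/√g, so T₂/T₁ = √(g₁/g₂) = √(3.74/9.83) = 0.617.

0.617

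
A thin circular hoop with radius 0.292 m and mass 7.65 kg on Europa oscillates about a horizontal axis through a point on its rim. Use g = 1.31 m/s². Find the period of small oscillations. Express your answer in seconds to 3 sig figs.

I_cm = mr² = 0.6523 kg·m². The pivot is at distance d = 0.292 m from the centre of mass.
By the parallel-axis theorem, I = I_cm + md² = 0.6523 + 0.6523 = 1.305 kg·m².
T = 2π√(I/(mgd)) = 2π√(1.305/(7.65 × 1.31 × 0.292)) = 4.20 s.

4.20 s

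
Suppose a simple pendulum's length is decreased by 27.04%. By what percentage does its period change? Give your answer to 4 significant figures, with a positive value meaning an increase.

T ∝ √L, so T'/T = √(0.72960) = 0.85417.
Percentage change in T = (0.85417 − 1) × 100% = -14.58%.

-14.58%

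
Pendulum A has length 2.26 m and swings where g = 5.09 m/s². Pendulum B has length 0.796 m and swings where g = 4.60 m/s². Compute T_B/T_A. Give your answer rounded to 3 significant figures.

0.624

T = 2π√(L/g), so T_B/T_A = √((L_B/g_B)/(L_A/g_A)) = √((0.796/4.60)/(2.26/5.09)) = 0.624.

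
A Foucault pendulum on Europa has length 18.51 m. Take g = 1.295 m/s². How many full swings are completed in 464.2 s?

19

T = 2π√(L/g) = 2π√(18.51/1.295) = 23.755 s.
Number of complete oscillations = ⌊464.2/23.755⌋ = ⌊19.541⌋ = 19.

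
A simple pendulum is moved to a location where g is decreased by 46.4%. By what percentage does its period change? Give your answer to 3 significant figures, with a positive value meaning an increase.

36.6%

T ∝ 1/√g, so T'/T = 1/√(0.5360) = 1.366.
Percentage change in T = (1.366 − 1) × 100% = 36.6%.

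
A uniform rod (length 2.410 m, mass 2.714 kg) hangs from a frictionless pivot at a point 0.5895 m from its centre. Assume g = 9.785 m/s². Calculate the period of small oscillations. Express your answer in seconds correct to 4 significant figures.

2.386 s

For a physical pendulum T = 2π√(I/(mgd)), with d = 0.58950 m from pivot to centre of mass.
I_cm = mL²/12 = 2.714 × 2.410²/12 = 1.3136 kg·m²; I = I_cm + md² = 1.3136 + 2.714 × 0.58950² = 2.2567 kg·m².
T = 2π√(2.2567/(2.714 × 9.785 × 0.58950)) = 2.386 s.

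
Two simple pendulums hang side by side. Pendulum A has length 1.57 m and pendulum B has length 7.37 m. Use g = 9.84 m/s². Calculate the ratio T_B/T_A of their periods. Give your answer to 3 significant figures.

2.17

T ∝ √L, so T_B/T_A = √(L_B/L_A) = √(7.37/1.57) = 2.17.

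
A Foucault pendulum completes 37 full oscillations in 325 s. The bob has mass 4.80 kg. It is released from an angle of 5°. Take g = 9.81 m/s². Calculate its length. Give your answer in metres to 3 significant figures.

T = 325/37 = 8.784 s.
From T = 2π√(L/g), L = gT²/(4π²) = 9.81 × 8.784²/(4π²) = 19.2 m.

19.2 m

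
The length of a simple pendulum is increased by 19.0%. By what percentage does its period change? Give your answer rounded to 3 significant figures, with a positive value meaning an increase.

T ∝ √L, so T'/T = √(1.190) = 1.091.
Percentage change in T = (1.091 − 1) × 100% = 9.09%.

9.09%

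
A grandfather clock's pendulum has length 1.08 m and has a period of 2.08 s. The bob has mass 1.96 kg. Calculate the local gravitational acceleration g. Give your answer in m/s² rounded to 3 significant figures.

9.86 m/s²

From T = 2π√(L/g), g = 4π²L/T² = 4π² × 1.08/2.080² = 9.86 m/s².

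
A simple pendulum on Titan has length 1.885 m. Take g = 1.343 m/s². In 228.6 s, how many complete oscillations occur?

T = 2π√(L/g) = 2π√(1.885/1.343) = 7.4438 s.
Number of complete oscillations = ⌊228.6/7.4438⌋ = ⌊30.710⌋ = 30.

30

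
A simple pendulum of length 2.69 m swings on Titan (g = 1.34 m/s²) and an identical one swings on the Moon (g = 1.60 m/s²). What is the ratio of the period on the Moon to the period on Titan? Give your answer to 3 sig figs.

0.915

T ∝ 1/√g, so T₂/T₁ = √(g₁/g₂) = √(1.34/1.60) = 0.915.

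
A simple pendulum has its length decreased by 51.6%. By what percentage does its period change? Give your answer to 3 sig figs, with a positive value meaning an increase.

-30.4%

T ∝ √L, so T'/T = √(0.4840) = 0.6957.
Percentage change in T = (0.6957 − 1) × 100% = -30.4%.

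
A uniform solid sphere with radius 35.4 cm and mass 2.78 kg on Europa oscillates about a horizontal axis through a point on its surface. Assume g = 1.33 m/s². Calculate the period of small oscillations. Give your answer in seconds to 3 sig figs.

I_cm = (2/5)mr² = 0.1394 kg·m². The pivot is at distance d = 0.354 m from the centre of mass.
By the parallel-axis theorem, I = I_cm + md² = 0.1394 + 0.3484 = 0.4877 kg·m².
T = 2π√(I/(mgd)) = 2π√(0.4877/(2.78 × 1.33 × 0.354)) = 3.84 s.

3.84 s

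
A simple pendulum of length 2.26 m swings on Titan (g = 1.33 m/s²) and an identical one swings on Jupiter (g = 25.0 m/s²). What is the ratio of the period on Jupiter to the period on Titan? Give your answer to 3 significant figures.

T ∝ 1/√g, so T₂/T₁ = √(g₁/g₂) = √(1.33/25.0) = 0.231.

0.231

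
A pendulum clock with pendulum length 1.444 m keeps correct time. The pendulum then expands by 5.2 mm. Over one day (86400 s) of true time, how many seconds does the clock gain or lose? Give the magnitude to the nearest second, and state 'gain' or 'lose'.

T ∝ √L, so T'/T = √(1.44920/1.444) = 1.00180.
In 86400 s of true time the clock registers 86400/1.00180 = 86244.9 s, so it loses 155 s.

lose 155 s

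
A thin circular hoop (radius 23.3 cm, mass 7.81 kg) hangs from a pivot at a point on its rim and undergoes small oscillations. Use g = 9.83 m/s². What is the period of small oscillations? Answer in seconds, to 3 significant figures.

I_cm = mr² = 0.4240 kg·m². The pivot is at distance d = 0.233 m from the centre of mass.
By the parallel-axis theorem, I = I_cm + md² = 0.4240 + 0.4240 = 0.8480 kg·m².
T = 2π√(I/(mgd)) = 2π√(0.8480/(7.81 × 9.83 × 0.233)) = 1.37 s.

1.37 s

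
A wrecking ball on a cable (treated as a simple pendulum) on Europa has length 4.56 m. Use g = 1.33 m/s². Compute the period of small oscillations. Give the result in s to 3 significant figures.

11.6 s

T = 2π√(L/g) = 2π√(4.56/1.33) = 2π × 1.852 = 11.6 s.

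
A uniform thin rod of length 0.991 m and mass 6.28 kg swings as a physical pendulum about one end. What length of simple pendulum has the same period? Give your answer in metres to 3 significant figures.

The equivalent simple-pendulum length is L_eq = I/(md), where I is about the pivot and d = 0.4955 m.
I_cm = (1/12)mL² = 0.5140 kg·m², so I = I_cm + md² = 0.5140 + 1.542 = 2.056 kg·m².
L_eq = 2.056/(6.28 × 0.4955) = 0.661 m.

0.661 m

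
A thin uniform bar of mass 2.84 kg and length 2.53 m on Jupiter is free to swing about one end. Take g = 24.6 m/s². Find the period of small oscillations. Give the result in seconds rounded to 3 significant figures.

1.65 s

For a physical pendulum T = 2π√(I/(mgd)), with d = 1.265 m from pivot to centre of mass.
I_cm = mL²/12 = 2.84 × 2.53²/12 = 1.515 kg·m²; I = I_cm + md² = 1.515 + 2.84 × 1.265² = 6.060 kg·m².
T = 2π√(6.060/(2.84 × 24.6 × 1.265)) = 1.65 s.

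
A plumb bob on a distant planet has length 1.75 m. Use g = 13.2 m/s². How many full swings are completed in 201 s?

87

T = 2π√(L/g) = 2π√(1.75/13.2) = 2.288 s.
Number of complete oscillations = ⌊201/2.288⌋ = ⌊87.86⌋ = 87.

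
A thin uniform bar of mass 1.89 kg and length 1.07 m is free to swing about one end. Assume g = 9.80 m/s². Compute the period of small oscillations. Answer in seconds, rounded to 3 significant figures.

For a physical pendulum T = 2π√(I/(mgd)), with d = 0.5350 m from pivot to centre of mass.
I_cm = mL²/12 = 1.89 × 1.07²/12 = 0.1803 kg·m²; I = I_cm + md² = 0.1803 + 1.89 × 0.5350² = 0.7213 kg·m².
T = 2π√(0.7213/(1.89 × 9.80 × 0.5350)) = 1.70 s.

1.70 s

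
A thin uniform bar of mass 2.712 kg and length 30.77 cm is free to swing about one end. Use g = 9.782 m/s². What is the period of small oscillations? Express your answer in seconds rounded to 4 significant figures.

For a physical pendulum T = 2π√(I/(mgd)), with d = 0.15385 m from pivot to centre of mass.
I_cm = mL²/12 = 2.712 × 0.3077²/12 = 0.021398 kg·m²; I = I_cm + md² = 0.021398 + 2.712 × 0.15385² = 0.085590 kg·m².
T = 2π√(0.085590/(2.712 × 9.782 × 0.15385)) = 0.9099 s.

0.9099 s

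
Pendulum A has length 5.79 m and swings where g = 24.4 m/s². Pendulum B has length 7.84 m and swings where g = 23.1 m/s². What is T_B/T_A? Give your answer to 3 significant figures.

1.20

T = 2π√(L/g), so T_B/T_A = √((L_B/g_B)/(L_A/g_A)) = √((7.84/23.1)/(5.79/24.4)) = 1.20.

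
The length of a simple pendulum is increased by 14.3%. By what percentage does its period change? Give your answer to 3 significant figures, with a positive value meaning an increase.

T ∝ √L, so T'/T = √(1.143) = 1.069.
Percentage change in T = (1.069 − 1) × 100% = 6.91%.

6.91%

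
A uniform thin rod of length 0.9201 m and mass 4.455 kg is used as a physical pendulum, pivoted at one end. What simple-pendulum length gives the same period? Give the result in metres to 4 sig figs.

The equivalent simple-pendulum length is L_eq = I/(md), where I is about the pivot and d = 0.46005 m.
I_cm = (1/12)mL² = 0.31429 kg·m², so I = I_cm + md² = 0.31429 + 0.94288 = 1.2572 kg·m².
L_eq = 1.2572/(4.455 × 0.46005) = 0.6134 m.

0.6134 m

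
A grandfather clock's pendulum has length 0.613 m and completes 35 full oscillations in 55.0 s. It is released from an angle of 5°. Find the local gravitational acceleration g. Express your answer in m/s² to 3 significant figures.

9.80 m/s²

T = 55.0/35 = 1.571 s.
From T = 2π√(L/g), g = 4π²L/T² = 4π² × 0.613/1.571² = 9.80 m/s².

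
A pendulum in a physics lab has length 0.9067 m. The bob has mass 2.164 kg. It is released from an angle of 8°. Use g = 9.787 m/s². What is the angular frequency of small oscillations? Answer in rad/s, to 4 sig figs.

ω = √(g/L) = √(9.787/0.9067) = 3.285 rad/s.

3.285 rad/s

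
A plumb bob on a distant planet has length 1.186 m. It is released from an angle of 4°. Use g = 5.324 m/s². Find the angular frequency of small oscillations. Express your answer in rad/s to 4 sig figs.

2.119 rad/s

ω = √(g/L) = √(5.324/1.186) = 2.119 rad/s.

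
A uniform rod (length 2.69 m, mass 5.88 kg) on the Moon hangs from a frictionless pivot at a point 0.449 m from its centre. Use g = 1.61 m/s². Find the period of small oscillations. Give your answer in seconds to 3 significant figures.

6.63 s

For a physical pendulum T = 2π√(I/(mgd)), with d = 0.4490 m from pivot to centre of mass.
I_cm = mL²/12 = 5.88 × 2.69²/12 = 3.546 kg·m²; I = I_cm + md² = 3.546 + 5.88 × 0.4490² = 4.731 kg·m².
T = 2π√(4.731/(5.88 × 1.61 × 0.4490)) = 6.63 s.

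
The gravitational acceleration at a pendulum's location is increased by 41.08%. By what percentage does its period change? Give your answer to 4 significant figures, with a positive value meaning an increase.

T ∝ 1/√g, so T'/T = 1/√(1.4108) = 0.84191.
Percentage change in T = (0.84191 − 1) × 100% = -15.81%.

-15.81%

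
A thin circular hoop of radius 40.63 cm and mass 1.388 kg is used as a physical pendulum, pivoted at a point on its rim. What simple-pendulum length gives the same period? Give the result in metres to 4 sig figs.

The equivalent simple-pendulum length is L_eq = I/(md), where I is about the pivot and d = 0.40630 m.
I_cm = mR² = 0.22913 kg·m², so I = I_cm + md² = 0.22913 + 0.22913 = 0.45826 kg·m².
L_eq = 0.45826/(1.388 × 0.40630) = 0.8126 m.

0.8126 m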